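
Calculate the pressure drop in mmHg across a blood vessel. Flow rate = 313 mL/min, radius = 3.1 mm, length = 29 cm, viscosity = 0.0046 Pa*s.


dP = 8*mu*L*Q / (pi*r^4)
Q = 313 mL/min = 5.21667e-06 m^3/s
dP = 191.886 Pa = 191.886 / 133.322 mmHg = 1.439 mmHg


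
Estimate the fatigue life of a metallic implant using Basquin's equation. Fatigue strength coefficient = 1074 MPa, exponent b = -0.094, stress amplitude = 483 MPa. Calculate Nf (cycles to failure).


sigma_a = sigma_f' * (2Nf)^b
2Nf = (sigma_a/sigma_f')^(1/b)
2Nf = (483/1074)^(1/-0.094)
2Nf = 4921.4984
Nf = 2461


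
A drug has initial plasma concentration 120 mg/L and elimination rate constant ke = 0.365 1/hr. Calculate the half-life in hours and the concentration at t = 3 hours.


t_half = ln(2) / ke = 0.693147 / 0.365 = 1.899 hr
C(t) = C0 * exp(-ke*t) = 120 * exp(-0.365*3)
C(3) = 40.14 mg/L


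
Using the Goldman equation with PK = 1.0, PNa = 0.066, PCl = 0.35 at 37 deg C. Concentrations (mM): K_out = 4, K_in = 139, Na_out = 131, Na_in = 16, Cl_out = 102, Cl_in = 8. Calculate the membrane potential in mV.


Vm = (RT/F)*ln((PK*Ko + PNa*Nao + PCl*Cli)/(PK*Ki + PNa*Nai + PCl*Clo))
Numer = 15.446, Denom = 175.756
Vm = -64.99 mV


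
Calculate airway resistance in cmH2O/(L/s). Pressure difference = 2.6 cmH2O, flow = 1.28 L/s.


R = dP / flow
R = 2.6 / 1.28
R = 2.031 cmH2O/(L/s)


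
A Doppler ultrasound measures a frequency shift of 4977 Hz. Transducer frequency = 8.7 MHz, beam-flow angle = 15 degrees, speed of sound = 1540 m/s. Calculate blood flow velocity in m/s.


v = fd * c / (2 * f0 * cos(theta))
v = 4977 * 1540 / (2 * 8.7000e+06 * cos(15))
v = 0.456 m/s


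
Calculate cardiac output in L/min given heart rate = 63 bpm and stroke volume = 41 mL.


CO = HR * SV
CO = 63 * 41 / 1000
CO = 2.583 L/min


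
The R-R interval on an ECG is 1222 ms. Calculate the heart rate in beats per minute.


HR = 60 / RR_interval(s)
RR = 1222 ms = 1.222 s
HR = 60 / 1.222 = 49.1 bpm


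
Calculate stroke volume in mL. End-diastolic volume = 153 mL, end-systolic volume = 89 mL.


SV = EDV - ESV
SV = 153 - 89
SV = 64 mL


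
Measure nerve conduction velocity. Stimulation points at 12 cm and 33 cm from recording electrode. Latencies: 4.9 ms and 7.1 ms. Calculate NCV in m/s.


Distance = (33 - 12) / 100 = 0.21 m
dt = (7.1 - 4.9) / 1000 = 0.0022 s
NCV = dist / dt = 95.45 m/s


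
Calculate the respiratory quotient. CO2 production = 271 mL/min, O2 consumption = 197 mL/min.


RQ = VCO2 / VO2
RQ = 271 / 197
RQ = 1.376


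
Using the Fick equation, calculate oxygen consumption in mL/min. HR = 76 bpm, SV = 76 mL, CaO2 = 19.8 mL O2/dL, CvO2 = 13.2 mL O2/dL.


CO = HR*SV = 76*76/1000 = 5.776 L/min
a-v O2 diff = 19.8 - 13.2 = 6.6 mL/dL
VO2 = CO * (CaO2-CvO2) * 10 dL/L
VO2 = 5.776 * 6.6 * 10
VO2 = 381.2 mL/min


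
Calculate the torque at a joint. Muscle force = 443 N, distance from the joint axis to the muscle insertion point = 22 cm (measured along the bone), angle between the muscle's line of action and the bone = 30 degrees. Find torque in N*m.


Torque = F * d * sin(theta)   (moment arm = d*sin(theta))
d = 22 cm = 0.22 m
Torque = 443 * 0.22 * sin(30)
Torque = 48.73 N*m


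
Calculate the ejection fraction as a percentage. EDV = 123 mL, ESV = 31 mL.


SV = EDV - ESV = 123 - 31 = 92 mL
EF = SV/EDV * 100 = 92/123 * 100
EF = 74.8%


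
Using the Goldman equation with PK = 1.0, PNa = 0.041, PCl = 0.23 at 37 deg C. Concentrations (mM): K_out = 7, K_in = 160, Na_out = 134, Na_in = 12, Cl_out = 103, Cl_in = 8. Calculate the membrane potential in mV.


Vm = (RT/F)*ln((PK*Ko + PNa*Nao + PCl*Cli)/(PK*Ki + PNa*Nai + PCl*Clo))
Numer = 14.334, Denom = 184.182
Vm = -68.24 mV


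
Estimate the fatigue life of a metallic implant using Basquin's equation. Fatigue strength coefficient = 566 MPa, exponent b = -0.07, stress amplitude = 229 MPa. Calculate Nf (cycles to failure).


sigma_a = sigma_f' * (2Nf)^b
2Nf = (sigma_a/sigma_f')^(1/b)
2Nf = (229/566)^(1/-0.07)
2Nf = 411162.55
Nf = 2.056e+05


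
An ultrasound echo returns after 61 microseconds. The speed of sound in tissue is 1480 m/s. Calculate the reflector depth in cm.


depth = c * t / 2
t = 61 us = 6.1000e-05 s
depth = 1480 * 6.1000e-05 / 2
depth = 0.04514 m = 4.514 cm


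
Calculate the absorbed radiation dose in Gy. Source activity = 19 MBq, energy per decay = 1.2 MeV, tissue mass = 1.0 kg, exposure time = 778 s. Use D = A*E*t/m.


A = 19 MBq = 1.9000e+07 Bq
E = 1.2 MeV = 1.9224e-13 J
D = A*E*t/m = 1.9000e+07*1.9224e-13*778/1.0
D = 0.002842 Gy


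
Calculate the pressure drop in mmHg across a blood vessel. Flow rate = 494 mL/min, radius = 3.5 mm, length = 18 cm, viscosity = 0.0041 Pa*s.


dP = 8*mu*L*Q / (pi*r^4)
Q = 494 mL/min = 8.23333e-06 m^3/s
dP = 103.11 Pa = 103.11 / 133.322 mmHg = 0.7734 mmHg


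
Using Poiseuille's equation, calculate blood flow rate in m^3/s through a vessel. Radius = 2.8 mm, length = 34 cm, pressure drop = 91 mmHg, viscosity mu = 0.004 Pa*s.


Q = pi*r^4*dP / (8*mu*L)
r = 0.0028 m, L = 0.34 m
dP = 91 mmHg = 12132.302 Pa
Q = 2.1533e-04 m^3/s


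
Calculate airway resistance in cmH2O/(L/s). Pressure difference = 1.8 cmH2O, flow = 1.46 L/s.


R = dP / flow
R = 1.8 / 1.46
R = 1.233 cmH2O/(L/s)


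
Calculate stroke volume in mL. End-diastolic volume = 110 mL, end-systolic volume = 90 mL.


SV = EDV - ESV
SV = 110 - 90
SV = 20 mL


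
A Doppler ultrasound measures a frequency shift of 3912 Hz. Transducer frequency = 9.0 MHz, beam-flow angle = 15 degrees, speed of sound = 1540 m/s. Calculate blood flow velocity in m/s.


v = fd * c / (2 * f0 * cos(theta))
v = 3912 * 1540 / (2 * 9.0000e+06 * cos(15))
v = 0.3465 m/s


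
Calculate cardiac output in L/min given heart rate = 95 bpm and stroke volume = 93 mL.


CO = HR * SV
CO = 95 * 93 / 1000
CO = 8.835 L/min


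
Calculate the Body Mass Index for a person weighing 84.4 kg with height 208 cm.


BMI = weight / height^2
height = 208 cm = 2.08 m
BMI = 84.4 / 2.08^2
BMI = 19.51 kg/m^2


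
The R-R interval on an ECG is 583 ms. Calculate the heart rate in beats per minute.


HR = 60 / RR_interval(s)
RR = 583 ms = 0.583 s
HR = 60 / 0.583 = 102.9 bpm


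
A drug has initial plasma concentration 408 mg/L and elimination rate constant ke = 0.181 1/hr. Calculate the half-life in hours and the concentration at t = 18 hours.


t_half = ln(2) / ke = 0.693147 / 0.181 = 3.83 hr
C(t) = C0 * exp(-ke*t) = 408 * exp(-0.181*18)
C(18) = 15.69 mg/L


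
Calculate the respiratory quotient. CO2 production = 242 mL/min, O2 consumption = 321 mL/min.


RQ = VCO2 / VO2
RQ = 242 / 321
RQ = 0.7539


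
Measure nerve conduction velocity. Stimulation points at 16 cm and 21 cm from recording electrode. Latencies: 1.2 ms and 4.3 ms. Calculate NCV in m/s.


Distance = (21 - 16) / 100 = 0.05 m
dt = (4.3 - 1.2) / 1000 = 0.0031 s
NCV = dist / dt = 16.13 m/s


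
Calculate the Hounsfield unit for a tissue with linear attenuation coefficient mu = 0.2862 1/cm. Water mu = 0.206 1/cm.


HU = ((mu_tissue - mu_water) / mu_water) * 1000
HU = ((0.2862 - 0.206) / 0.206) * 1000
HU = 389.3


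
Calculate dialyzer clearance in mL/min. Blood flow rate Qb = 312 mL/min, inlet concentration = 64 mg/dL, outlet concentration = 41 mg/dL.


K = Qb * (Cb_in - Cb_out) / Cb_in
K = 312 * (64 - 41) / 64
K = 112.1 mL/min


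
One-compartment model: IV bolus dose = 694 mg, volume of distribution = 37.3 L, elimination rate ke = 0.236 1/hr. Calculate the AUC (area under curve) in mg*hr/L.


C0 = Dose/Vd = 694/37.3 = 18.6059 mg/L
AUC = C0/ke = 18.6059/0.236
AUC = 78.84 mg*hr/L


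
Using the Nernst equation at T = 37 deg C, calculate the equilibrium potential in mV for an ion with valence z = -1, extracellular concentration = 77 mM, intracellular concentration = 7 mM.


E = (RT/(zF)) * ln(C_out/C_in)
T = 37 + 273.15 = 310.15 K
E = (8.314 * 310.15 / (-1 * 96485)) * ln(77/7)
E = -64.08 mV


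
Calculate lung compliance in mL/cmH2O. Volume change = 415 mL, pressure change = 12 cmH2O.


C = dV / dP
C = 415 / 12
C = 34.58 mL/cmH2O


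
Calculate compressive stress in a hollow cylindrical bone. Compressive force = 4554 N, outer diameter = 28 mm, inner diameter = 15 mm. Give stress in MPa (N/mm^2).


A = pi*(r_o^2 - r_i^2)
r_o = 14 mm, r_i = 7.5 mm
A = 439.038 mm^2
sigma = F/A = 4554 / 439.038
sigma = 10.37 MPa


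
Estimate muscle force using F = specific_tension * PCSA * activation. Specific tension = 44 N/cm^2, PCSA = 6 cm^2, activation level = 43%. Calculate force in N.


F = sigma * PCSA * activation
F = 44 * 6 * 0.43
F = 113.5 N


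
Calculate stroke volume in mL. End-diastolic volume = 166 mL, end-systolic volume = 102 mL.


SV = EDV - ESV
SV = 166 - 102
SV = 64 mL


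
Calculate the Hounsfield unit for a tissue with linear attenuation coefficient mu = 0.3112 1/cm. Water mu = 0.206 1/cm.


HU = ((mu_tissue - mu_water) / mu_water) * 1000
HU = ((0.3112 - 0.206) / 0.206) * 1000
HU = 510.7


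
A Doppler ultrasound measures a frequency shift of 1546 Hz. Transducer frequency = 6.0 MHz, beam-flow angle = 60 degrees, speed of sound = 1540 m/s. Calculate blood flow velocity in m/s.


v = fd * c / (2 * f0 * cos(theta))
v = 1546 * 1540 / (2 * 6.0000e+06 * cos(60))
v = 0.3968 m/s


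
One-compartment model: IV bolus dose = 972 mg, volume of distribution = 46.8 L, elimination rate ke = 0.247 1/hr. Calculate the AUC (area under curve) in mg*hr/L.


C0 = Dose/Vd = 972/46.8 = 20.7692 mg/L
AUC = C0/ke = 20.7692/0.247
AUC = 84.09 mg*hr/L


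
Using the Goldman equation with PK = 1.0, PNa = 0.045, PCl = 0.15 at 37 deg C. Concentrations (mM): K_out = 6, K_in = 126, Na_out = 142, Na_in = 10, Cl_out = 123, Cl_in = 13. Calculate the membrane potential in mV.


Vm = (RT/F)*ln((PK*Ko + PNa*Nao + PCl*Cli)/(PK*Ki + PNa*Nai + PCl*Clo))
Numer = 14.34, Denom = 144.9
Vm = -61.82 mV


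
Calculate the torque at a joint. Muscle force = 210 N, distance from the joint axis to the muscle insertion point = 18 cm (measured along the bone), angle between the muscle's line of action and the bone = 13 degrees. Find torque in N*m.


Torque = F * d * sin(theta)   (moment arm = d*sin(theta))
d = 18 cm = 0.18 m
Torque = 210 * 0.18 * sin(13)
Torque = 8.503 N*m


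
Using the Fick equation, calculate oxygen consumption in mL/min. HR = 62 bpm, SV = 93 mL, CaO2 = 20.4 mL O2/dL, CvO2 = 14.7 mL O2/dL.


CO = HR*SV = 62*93/1000 = 5.766 L/min
a-v O2 diff = 20.4 - 14.7 = 5.7 mL/dL
VO2 = CO * (CaO2-CvO2) * 10 dL/L
VO2 = 5.766 * 5.7 * 10
VO2 = 328.7 mL/min


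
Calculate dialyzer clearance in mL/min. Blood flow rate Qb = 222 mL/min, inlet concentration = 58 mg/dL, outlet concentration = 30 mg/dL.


K = Qb * (Cb_in - Cb_out) / Cb_in
K = 222 * (58 - 30) / 58
K = 107.2 mL/min


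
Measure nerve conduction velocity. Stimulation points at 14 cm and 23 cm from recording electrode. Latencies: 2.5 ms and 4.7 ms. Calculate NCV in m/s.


Distance = (23 - 14) / 100 = 0.09 m
dt = (4.7 - 2.5) / 1000 = 0.0022 s
NCV = dist / dt = 40.91 m/s


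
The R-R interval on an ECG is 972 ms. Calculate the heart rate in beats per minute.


HR = 60 / RR_interval(s)
RR = 972 ms = 0.972 s
HR = 60 / 0.972 = 61.73 bpm


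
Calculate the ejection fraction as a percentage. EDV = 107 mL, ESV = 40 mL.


SV = EDV - ESV = 107 - 40 = 67 mL
EF = SV/EDV * 100 = 67/107 * 100
EF = 62.62%


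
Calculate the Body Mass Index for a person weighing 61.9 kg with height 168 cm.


BMI = weight / height^2
height = 168 cm = 1.68 m
BMI = 61.9 / 1.68^2
BMI = 21.93 kg/m^2


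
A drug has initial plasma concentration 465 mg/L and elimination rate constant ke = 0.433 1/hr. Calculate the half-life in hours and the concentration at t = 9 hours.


t_half = ln(2) / ke = 0.693147 / 0.433 = 1.601 hr
C(t) = C0 * exp(-ke*t) = 465 * exp(-0.433*9)
C(9) = 9.441 mg/L


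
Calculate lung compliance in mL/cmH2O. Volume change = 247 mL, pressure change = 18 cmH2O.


C = dV / dP
C = 247 / 18
C = 13.72 mL/cmH2O


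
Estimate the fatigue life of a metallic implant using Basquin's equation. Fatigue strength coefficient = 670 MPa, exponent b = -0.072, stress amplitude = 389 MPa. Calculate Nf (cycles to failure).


sigma_a = sigma_f' * (2Nf)^b
2Nf = (sigma_a/sigma_f')^(1/b)
2Nf = (389/670)^(1/-0.072)
2Nf = 1903.3414
Nf = 951.7


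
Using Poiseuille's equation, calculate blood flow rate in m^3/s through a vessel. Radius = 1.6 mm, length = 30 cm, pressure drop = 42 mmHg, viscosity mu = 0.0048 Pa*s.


Q = pi*r^4*dP / (8*mu*L)
r = 0.0016 m, L = 0.3 m
dP = 42 mmHg = 5599.524 Pa
Q = 1.0008e-05 m^3/s


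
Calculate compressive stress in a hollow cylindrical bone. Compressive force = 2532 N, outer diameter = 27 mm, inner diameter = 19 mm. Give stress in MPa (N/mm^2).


A = pi*(r_o^2 - r_i^2)
r_o = 13.5 mm, r_i = 9.5 mm
A = 289.027 mm^2
sigma = F/A = 2532 / 289.027
sigma = 8.76 MPa


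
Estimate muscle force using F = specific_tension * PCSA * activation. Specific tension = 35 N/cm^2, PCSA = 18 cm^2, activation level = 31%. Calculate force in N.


F = sigma * PCSA * activation
F = 35 * 18 * 0.31
F = 195.3 N


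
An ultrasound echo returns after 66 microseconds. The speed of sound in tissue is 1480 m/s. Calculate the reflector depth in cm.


depth = c * t / 2
t = 66 us = 6.6000e-05 s
depth = 1480 * 6.6000e-05 / 2
depth = 0.04884 m = 4.884 cm


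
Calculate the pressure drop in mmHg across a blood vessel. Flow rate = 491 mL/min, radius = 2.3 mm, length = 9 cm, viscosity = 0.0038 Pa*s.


dP = 8*mu*L*Q / (pi*r^4)
Q = 491 mL/min = 8.18333e-06 m^3/s
dP = 254.674 Pa = 254.674 / 133.322 mmHg = 1.91 mmHg


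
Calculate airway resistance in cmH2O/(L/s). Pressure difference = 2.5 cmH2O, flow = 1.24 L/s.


R = dP / flow
R = 2.5 / 1.24
R = 2.016 cmH2O/(L/s)


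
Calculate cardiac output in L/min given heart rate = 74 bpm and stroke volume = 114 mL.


CO = HR * SV
CO = 74 * 114 / 1000
CO = 8.436 L/min


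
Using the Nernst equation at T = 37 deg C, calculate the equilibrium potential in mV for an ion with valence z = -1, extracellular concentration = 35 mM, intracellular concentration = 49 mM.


E = (RT/(zF)) * ln(C_out/C_in)
T = 37 + 273.15 = 310.15 K
E = (8.314 * 310.15 / (-1 * 96485)) * ln(35/49)
E = 8.992 mV


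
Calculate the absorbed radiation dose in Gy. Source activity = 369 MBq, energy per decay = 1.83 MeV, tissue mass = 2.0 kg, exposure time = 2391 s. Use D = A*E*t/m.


A = 369 MBq = 3.6900e+08 Bq
E = 1.83 MeV = 2.93166e-13 J
D = A*E*t/m = 3.6900e+08*2.93166e-13*2391/2.0
D = 0.1293 Gy


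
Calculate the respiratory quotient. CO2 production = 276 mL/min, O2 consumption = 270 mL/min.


RQ = VCO2 / VO2
RQ = 276 / 270
RQ = 1.022


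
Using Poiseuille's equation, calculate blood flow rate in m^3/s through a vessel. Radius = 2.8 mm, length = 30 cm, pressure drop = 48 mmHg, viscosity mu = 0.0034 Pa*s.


Q = pi*r^4*dP / (8*mu*L)
r = 0.0028 m, L = 0.3 m
dP = 48 mmHg = 6399.456 Pa
Q = 1.5144e-04 m^3/s


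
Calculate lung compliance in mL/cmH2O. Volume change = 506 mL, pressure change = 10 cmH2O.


C = dV / dP
C = 506 / 10
C = 50.6 mL/cmH2O


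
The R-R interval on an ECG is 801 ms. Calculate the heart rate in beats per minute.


HR = 60 / RR_interval(s)
RR = 801 ms = 0.801 s
HR = 60 / 0.801 = 74.91 bpm


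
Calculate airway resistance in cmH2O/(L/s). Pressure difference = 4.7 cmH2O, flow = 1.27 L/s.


R = dP / flow
R = 4.7 / 1.27
R = 3.701 cmH2O/(L/s)


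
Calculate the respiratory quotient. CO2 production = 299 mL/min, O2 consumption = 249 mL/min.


RQ = VCO2 / VO2
RQ = 299 / 249
RQ = 1.201


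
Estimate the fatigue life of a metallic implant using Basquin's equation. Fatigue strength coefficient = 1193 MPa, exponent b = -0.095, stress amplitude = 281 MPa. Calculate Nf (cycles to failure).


sigma_a = sigma_f' * (2Nf)^b
2Nf = (sigma_a/sigma_f')^(1/b)
2Nf = (281/1193)^(1/-0.095)
2Nf = 4072235.5
Nf = 2.0361e+06


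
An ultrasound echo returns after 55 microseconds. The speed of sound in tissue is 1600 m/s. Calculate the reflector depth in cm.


depth = c * t / 2
t = 55 us = 5.5000e-05 s
depth = 1600 * 5.5000e-05 / 2
depth = 0.044 m = 4.4 cm


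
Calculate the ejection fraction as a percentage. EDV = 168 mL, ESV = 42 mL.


SV = EDV - ESV = 168 - 42 = 126 mL
EF = SV/EDV * 100 = 126/168 * 100
EF = 75%


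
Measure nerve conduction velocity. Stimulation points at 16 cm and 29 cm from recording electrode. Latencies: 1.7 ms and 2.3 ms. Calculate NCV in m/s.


Distance = (29 - 16) / 100 = 0.13 m
dt = (2.3 - 1.7) / 1000 = 6.0000e-04 s
NCV = dist / dt = 216.7 m/s


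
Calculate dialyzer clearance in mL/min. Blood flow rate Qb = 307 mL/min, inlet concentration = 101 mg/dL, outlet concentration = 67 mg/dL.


K = Qb * (Cb_in - Cb_out) / Cb_in
K = 307 * (101 - 67) / 101
K = 103.3 mL/min


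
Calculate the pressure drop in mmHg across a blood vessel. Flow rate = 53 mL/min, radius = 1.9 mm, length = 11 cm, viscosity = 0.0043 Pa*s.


dP = 8*mu*L*Q / (pi*r^4)
Q = 53 mL/min = 8.83333e-07 m^3/s
dP = 81.6416 Pa = 81.6416 / 133.322 mmHg = 0.6124 mmHg


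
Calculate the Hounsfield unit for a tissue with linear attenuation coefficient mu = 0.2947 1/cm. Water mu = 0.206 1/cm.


HU = ((mu_tissue - mu_water) / mu_water) * 1000
HU = ((0.2947 - 0.206) / 0.206) * 1000
HU = 430.6


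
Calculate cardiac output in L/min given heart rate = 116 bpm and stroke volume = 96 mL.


CO = HR * SV
CO = 116 * 96 / 1000
CO = 11.14 L/min


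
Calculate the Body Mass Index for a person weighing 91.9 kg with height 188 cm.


BMI = weight / height^2
height = 188 cm = 1.88 m
BMI = 91.9 / 1.88^2
BMI = 26 kg/m^2


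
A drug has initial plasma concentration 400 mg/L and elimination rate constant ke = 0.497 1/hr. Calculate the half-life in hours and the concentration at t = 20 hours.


t_half = ln(2) / ke = 0.693147 / 0.497 = 1.395 hr
C(t) = C0 * exp(-ke*t) = 400 * exp(-0.497*20)
C(20) = 0.01928 mg/L


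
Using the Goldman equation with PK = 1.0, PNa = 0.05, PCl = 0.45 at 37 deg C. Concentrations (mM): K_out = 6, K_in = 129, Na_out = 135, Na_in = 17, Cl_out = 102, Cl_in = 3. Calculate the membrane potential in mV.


Vm = (RT/F)*ln((PK*Ko + PNa*Nao + PCl*Cli)/(PK*Ki + PNa*Nai + PCl*Clo))
Numer = 14.1, Denom = 175.75
Vm = -67.42 mV


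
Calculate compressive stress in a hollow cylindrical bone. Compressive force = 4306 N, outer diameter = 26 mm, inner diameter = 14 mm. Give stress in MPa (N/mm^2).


A = pi*(r_o^2 - r_i^2)
r_o = 13 mm, r_i = 7 mm
A = 376.991 mm^2
sigma = F/A = 4306 / 376.991
sigma = 11.42 MPa


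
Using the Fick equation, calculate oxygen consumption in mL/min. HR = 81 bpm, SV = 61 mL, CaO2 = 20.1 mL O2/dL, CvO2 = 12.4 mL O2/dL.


CO = HR*SV = 81*61/1000 = 4.941 L/min
a-v O2 diff = 20.1 - 12.4 = 7.7 mL/dL
VO2 = CO * (CaO2-CvO2) * 10 dL/L
VO2 = 4.941 * 7.7 * 10
VO2 = 380.5 mL/min


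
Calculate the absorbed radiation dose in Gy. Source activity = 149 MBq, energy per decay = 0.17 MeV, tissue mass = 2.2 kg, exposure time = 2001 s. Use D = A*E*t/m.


A = 149 MBq = 1.4900e+08 Bq
E = 0.17 MeV = 2.7234e-14 J
D = A*E*t/m = 1.4900e+08*2.7234e-14*2001/2.2
D = 0.003691 Gy


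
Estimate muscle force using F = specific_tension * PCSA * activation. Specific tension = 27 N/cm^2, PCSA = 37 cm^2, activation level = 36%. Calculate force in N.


F = sigma * PCSA * activation
F = 27 * 37 * 0.36
F = 359.6 N


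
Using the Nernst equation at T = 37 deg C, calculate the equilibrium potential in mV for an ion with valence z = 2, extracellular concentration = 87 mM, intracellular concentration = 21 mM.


E = (RT/(zF)) * ln(C_out/C_in)
T = 37 + 273.15 = 310.15 K
E = (8.314 * 310.15 / (2 * 96485)) * ln(87/21)
E = 18.99 mV


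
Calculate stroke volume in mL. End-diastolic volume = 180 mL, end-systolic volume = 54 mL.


SV = EDV - ESV
SV = 180 - 54
SV = 126 mL


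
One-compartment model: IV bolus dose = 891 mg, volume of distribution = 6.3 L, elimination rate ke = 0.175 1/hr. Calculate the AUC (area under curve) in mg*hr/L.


C0 = Dose/Vd = 891/6.3 = 141.429 mg/L
AUC = C0/ke = 141.429/0.175
AUC = 808.2 mg*hr/L


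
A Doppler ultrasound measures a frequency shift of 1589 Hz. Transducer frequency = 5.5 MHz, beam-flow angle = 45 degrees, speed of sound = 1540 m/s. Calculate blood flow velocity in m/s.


v = fd * c / (2 * f0 * cos(theta))
v = 1589 * 1540 / (2 * 5.5000e+06 * cos(45))
v = 0.3146 m/s


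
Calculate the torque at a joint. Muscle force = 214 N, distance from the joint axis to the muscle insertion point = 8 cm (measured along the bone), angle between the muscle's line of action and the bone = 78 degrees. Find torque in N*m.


Torque = F * d * sin(theta)   (moment arm = d*sin(theta))
d = 8 cm = 0.08 m
Torque = 214 * 0.08 * sin(78)
Torque = 16.75 N*m


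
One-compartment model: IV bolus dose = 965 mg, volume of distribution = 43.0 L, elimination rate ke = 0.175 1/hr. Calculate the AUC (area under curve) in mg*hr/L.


C0 = Dose/Vd = 965/43.0 = 22.4419 mg/L
AUC = C0/ke = 22.4419/0.175
AUC = 128.2 mg*hr/L


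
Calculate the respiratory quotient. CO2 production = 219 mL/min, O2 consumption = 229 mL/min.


RQ = VCO2 / VO2
RQ = 219 / 229
RQ = 0.9563


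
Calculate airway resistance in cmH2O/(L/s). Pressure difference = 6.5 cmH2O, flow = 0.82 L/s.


R = dP / flow
R = 6.5 / 0.82
R = 7.927 cmH2O/(L/s)


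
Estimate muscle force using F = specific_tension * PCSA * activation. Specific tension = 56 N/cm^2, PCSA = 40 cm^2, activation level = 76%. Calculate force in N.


F = sigma * PCSA * activation
F = 56 * 40 * 0.76
F = 1702 N


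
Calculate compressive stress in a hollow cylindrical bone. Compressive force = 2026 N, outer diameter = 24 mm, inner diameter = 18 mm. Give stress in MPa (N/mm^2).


A = pi*(r_o^2 - r_i^2)
r_o = 12 mm, r_i = 9 mm
A = 197.92 mm^2
sigma = F/A = 2026 / 197.92
sigma = 10.24 MPa


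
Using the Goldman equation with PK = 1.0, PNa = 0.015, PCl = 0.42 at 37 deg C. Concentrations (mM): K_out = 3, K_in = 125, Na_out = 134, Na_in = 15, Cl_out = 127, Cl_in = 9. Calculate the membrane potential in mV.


Vm = (RT/F)*ln((PK*Ko + PNa*Nao + PCl*Cli)/(PK*Ki + PNa*Nai + PCl*Clo))
Numer = 8.79, Denom = 178.565
Vm = -80.48 mV


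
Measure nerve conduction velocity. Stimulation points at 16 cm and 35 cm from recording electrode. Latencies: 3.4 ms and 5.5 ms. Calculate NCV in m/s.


Distance = (35 - 16) / 100 = 0.19 m
dt = (5.5 - 3.4) / 1000 = 0.0021 s
NCV = dist / dt = 90.48 m/s


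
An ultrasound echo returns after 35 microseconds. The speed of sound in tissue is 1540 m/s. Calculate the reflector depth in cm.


depth = c * t / 2
t = 35 us = 3.5000e-05 s
depth = 1540 * 3.5000e-05 / 2
depth = 0.02695 m = 2.695 cm


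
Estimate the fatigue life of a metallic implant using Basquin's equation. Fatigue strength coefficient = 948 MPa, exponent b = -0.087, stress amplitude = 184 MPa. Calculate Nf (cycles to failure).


sigma_a = sigma_f' * (2Nf)^b
2Nf = (sigma_a/sigma_f')^(1/b)
2Nf = (184/948)^(1/-0.087)
2Nf = 1.5268593e+08
Nf = 7.6343e+07


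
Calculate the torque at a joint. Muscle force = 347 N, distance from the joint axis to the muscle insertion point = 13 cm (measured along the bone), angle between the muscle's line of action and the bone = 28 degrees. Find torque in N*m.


Torque = F * d * sin(theta)   (moment arm = d*sin(theta))
d = 13 cm = 0.13 m
Torque = 347 * 0.13 * sin(28)
Torque = 21.18 N*m


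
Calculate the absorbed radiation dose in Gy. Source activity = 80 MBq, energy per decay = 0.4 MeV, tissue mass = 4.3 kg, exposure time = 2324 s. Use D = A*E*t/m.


A = 80 MBq = 8.0000e+07 Bq
E = 0.4 MeV = 6.408e-14 J
D = A*E*t/m = 8.0000e+07*6.408e-14*2324/4.3
D = 0.002771 Gy


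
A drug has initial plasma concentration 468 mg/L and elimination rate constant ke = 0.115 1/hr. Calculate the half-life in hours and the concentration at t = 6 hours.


t_half = ln(2) / ke = 0.693147 / 0.115 = 6.027 hr
C(t) = C0 * exp(-ke*t) = 468 * exp(-0.115*6)
C(6) = 234.7 mg/L


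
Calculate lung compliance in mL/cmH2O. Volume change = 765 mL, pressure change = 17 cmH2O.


C = dV / dP
C = 765 / 17
C = 45 mL/cmH2O


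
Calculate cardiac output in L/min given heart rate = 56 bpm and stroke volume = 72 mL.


CO = HR * SV
CO = 56 * 72 / 1000
CO = 4.032 L/min


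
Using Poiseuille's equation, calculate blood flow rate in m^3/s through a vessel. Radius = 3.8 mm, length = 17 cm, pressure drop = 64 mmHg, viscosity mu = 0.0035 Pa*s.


Q = pi*r^4*dP / (8*mu*L)
r = 0.0038 m, L = 0.17 m
dP = 64 mmHg = 8532.608 Pa
Q = 0.001174 m^3/s


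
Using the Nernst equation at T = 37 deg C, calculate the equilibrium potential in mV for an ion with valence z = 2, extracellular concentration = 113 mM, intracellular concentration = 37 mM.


E = (RT/(zF)) * ln(C_out/C_in)
T = 37 + 273.15 = 310.15 K
E = (8.314 * 310.15 / (2 * 96485)) * ln(113/37)
E = 14.92 mV


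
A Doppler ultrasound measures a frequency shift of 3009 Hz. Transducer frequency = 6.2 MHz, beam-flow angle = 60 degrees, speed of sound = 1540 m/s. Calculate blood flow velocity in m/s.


v = fd * c / (2 * f0 * cos(theta))
v = 3009 * 1540 / (2 * 6.2000e+06 * cos(60))
v = 0.7474 m/s


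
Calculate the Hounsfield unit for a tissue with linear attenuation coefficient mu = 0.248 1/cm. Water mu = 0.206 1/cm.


HU = ((mu_tissue - mu_water) / mu_water) * 1000
HU = ((0.248 - 0.206) / 0.206) * 1000
HU = 203.9


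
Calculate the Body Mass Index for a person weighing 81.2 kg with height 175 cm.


BMI = weight / height^2
height = 175 cm = 1.75 m
BMI = 81.2 / 1.75^2
BMI = 26.51 kg/m^2


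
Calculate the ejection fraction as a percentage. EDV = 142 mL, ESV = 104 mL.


SV = EDV - ESV = 142 - 104 = 38 mL
EF = SV/EDV * 100 = 38/142 * 100
EF = 26.76%


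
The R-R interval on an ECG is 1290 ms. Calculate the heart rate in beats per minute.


HR = 60 / RR_interval(s)
RR = 1290 ms = 1.29 s
HR = 60 / 1.29 = 46.51 bpm


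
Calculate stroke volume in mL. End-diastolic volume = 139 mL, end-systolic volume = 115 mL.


SV = EDV - ESV
SV = 139 - 115
SV = 24 mL


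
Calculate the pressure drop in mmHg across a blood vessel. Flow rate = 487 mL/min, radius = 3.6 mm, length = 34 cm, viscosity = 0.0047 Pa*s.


dP = 8*mu*L*Q / (pi*r^4)
Q = 487 mL/min = 8.11667e-06 m^3/s
dP = 196.646 Pa = 196.646 / 133.322 mmHg = 1.475 mmHg


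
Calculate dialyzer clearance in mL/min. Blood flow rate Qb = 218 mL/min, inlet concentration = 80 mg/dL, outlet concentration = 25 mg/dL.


K = Qb * (Cb_in - Cb_out) / Cb_in
K = 218 * (80 - 25) / 80
K = 149.9 mL/min


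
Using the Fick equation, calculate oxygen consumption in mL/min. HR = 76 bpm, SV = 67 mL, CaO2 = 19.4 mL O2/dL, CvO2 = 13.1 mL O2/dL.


CO = HR*SV = 76*67/1000 = 5.092 L/min
a-v O2 diff = 19.4 - 13.1 = 6.3 mL/dL
VO2 = CO * (CaO2-CvO2) * 10 dL/L
VO2 = 5.092 * 6.3 * 10
VO2 = 320.8 mL/min


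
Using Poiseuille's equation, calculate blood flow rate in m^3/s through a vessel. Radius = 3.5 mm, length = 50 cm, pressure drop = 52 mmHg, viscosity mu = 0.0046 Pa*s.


Q = pi*r^4*dP / (8*mu*L)
r = 0.0035 m, L = 0.5 m
dP = 52 mmHg = 6932.744 Pa
Q = 1.7763e-04 m^3/s


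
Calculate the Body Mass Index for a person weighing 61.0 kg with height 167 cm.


BMI = weight / height^2
height = 167 cm = 1.67 m
BMI = 61.0 / 1.67^2
BMI = 21.87 kg/m^2


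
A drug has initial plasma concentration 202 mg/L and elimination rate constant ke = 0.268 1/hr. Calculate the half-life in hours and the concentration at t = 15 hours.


t_half = ln(2) / ke = 0.693147 / 0.268 = 2.586 hr
C(t) = C0 * exp(-ke*t) = 202 * exp(-0.268*15)
C(15) = 3.626 mg/L


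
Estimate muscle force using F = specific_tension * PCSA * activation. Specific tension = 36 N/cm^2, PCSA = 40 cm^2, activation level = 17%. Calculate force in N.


F = sigma * PCSA * activation
F = 36 * 40 * 0.17
F = 244.8 N


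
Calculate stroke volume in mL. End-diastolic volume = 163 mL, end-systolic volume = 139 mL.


SV = EDV - ESV
SV = 163 - 139
SV = 24 mL


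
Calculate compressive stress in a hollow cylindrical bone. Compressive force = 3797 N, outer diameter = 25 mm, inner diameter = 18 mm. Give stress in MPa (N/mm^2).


A = pi*(r_o^2 - r_i^2)
r_o = 12.5 mm, r_i = 9 mm
A = 236.405 mm^2
sigma = F/A = 3797 / 236.405
sigma = 16.06 MPa


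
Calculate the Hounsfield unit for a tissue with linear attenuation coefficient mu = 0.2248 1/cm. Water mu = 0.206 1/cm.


HU = ((mu_tissue - mu_water) / mu_water) * 1000
HU = ((0.2248 - 0.206) / 0.206) * 1000
HU = 91.26


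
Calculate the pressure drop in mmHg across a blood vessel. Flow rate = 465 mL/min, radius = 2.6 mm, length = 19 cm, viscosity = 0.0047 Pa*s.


dP = 8*mu*L*Q / (pi*r^4)
Q = 465 mL/min = 7.75e-06 m^3/s
dP = 385.656 Pa = 385.656 / 133.322 mmHg = 2.893 mmHg


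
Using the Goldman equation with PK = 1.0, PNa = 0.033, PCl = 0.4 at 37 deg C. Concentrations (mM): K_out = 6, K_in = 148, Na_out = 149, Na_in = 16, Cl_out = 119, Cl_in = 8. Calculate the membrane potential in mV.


Vm = (RT/F)*ln((PK*Ko + PNa*Nao + PCl*Cli)/(PK*Ki + PNa*Nai + PCl*Clo))
Numer = 14.117, Denom = 196.128
Vm = -70.32 mV


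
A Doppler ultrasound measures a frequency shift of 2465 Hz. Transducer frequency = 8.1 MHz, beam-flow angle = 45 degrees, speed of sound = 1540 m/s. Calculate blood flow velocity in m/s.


v = fd * c / (2 * f0 * cos(theta))
v = 2465 * 1540 / (2 * 8.1000e+06 * cos(45))
v = 0.3314 m/s


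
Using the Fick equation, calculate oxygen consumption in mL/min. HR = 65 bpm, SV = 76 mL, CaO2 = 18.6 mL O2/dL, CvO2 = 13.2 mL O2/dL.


CO = HR*SV = 65*76/1000 = 4.94 L/min
a-v O2 diff = 18.6 - 13.2 = 5.4 mL/dL
VO2 = CO * (CaO2-CvO2) * 10 dL/L
VO2 = 4.94 * 5.4 * 10
VO2 = 266.8 mL/min


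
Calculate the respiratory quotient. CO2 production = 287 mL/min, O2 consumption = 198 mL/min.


RQ = VCO2 / VO2
RQ = 287 / 198
RQ = 1.449


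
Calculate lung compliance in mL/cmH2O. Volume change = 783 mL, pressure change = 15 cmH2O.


C = dV / dP
C = 783 / 15
C = 52.2 mL/cmH2O


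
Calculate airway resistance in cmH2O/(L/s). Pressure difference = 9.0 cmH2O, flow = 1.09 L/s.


R = dP / flow
R = 9.0 / 1.09
R = 8.257 cmH2O/(L/s)


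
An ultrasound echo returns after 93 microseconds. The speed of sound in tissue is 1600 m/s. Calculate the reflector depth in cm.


depth = c * t / 2
t = 93 us = 9.3000e-05 s
depth = 1600 * 9.3000e-05 / 2
depth = 0.0744 m = 7.44 cm


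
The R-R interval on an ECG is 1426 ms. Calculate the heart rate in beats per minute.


HR = 60 / RR_interval(s)
RR = 1426 ms = 1.426 s
HR = 60 / 1.426 = 42.08 bpm


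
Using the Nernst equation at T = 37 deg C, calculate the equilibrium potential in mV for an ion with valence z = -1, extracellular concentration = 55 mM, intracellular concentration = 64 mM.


E = (RT/(zF)) * ln(C_out/C_in)
T = 37 + 273.15 = 310.15 K
E = (8.314 * 310.15 / (-1 * 96485)) * ln(55/64)
E = 4.05 mV


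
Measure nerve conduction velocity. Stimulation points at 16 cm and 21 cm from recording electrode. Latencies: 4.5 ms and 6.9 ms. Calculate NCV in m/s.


Distance = (21 - 16) / 100 = 0.05 m
dt = (6.9 - 4.5) / 1000 = 0.0024 s
NCV = dist / dt = 20.83 m/s


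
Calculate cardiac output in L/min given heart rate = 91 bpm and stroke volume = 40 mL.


CO = HR * SV
CO = 91 * 40 / 1000
CO = 3.64 L/min


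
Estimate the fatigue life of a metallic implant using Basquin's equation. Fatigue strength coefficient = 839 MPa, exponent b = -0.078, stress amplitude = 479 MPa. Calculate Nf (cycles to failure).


sigma_a = sigma_f' * (2Nf)^b
2Nf = (sigma_a/sigma_f')^(1/b)
2Nf = (479/839)^(1/-0.078)
2Nf = 1320.8451
Nf = 660.4


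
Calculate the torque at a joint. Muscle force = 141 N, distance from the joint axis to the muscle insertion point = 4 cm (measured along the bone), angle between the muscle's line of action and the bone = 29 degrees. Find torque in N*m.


Torque = F * d * sin(theta)   (moment arm = d*sin(theta))
d = 4 cm = 0.04 m
Torque = 141 * 0.04 * sin(29)
Torque = 2.734 N*m


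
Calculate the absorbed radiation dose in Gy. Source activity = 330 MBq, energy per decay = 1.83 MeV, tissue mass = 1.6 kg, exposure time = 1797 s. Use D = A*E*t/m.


A = 330 MBq = 3.3000e+08 Bq
E = 1.83 MeV = 2.93166e-13 J
D = A*E*t/m = 3.3000e+08*2.93166e-13*1797/1.6
D = 0.1087 Gy


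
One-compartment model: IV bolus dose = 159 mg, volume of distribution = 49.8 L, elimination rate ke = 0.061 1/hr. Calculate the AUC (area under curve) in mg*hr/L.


C0 = Dose/Vd = 159/49.8 = 3.19277 mg/L
AUC = C0/ke = 3.19277/0.061
AUC = 52.34 mg*hr/L


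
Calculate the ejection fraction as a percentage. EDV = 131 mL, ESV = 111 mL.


SV = EDV - ESV = 131 - 111 = 20 mL
EF = SV/EDV * 100 = 20/131 * 100
EF = 15.27%


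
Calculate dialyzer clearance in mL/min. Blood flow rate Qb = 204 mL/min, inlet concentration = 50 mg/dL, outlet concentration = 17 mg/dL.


K = Qb * (Cb_in - Cb_out) / Cb_in
K = 204 * (50 - 17) / 50
K = 134.6 mL/min


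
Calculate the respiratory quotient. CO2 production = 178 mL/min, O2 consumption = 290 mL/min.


RQ = VCO2 / VO2
RQ = 178 / 290
RQ = 0.6138


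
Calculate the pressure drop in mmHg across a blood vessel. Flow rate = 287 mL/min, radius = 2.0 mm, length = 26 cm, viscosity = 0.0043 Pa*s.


dP = 8*mu*L*Q / (pi*r^4)
Q = 287 mL/min = 4.78333e-06 m^3/s
dP = 851.123 Pa = 851.123 / 133.322 mmHg = 6.384 mmHg


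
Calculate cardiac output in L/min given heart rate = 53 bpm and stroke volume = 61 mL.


CO = HR * SV
CO = 53 * 61 / 1000
CO = 3.233 L/min


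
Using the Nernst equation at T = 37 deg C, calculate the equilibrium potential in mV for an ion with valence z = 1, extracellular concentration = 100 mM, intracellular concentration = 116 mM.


E = (RT/(zF)) * ln(C_out/C_in)
T = 37 + 273.15 = 310.15 K
E = (8.314 * 310.15 / (1 * 96485)) * ln(100/116)
E = -3.967 mV


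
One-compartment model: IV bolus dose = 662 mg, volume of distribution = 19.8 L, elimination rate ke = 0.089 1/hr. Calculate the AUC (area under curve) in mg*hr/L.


C0 = Dose/Vd = 662/19.8 = 33.4343 mg/L
AUC = C0/ke = 33.4343/0.089
AUC = 375.7 mg*hr/L


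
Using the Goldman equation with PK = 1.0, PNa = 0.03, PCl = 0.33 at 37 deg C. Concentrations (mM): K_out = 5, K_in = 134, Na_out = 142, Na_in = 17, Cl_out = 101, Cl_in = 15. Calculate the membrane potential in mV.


Vm = (RT/F)*ln((PK*Ko + PNa*Nao + PCl*Cli)/(PK*Ki + PNa*Nai + PCl*Clo))
Numer = 14.21, Denom = 167.84
Vm = -65.99 mV


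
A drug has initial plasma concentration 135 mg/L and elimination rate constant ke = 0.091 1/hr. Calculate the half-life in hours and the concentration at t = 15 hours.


t_half = ln(2) / ke = 0.693147 / 0.091 = 7.617 hr
C(t) = C0 * exp(-ke*t) = 135 * exp(-0.091*15)
C(15) = 34.48 mg/L


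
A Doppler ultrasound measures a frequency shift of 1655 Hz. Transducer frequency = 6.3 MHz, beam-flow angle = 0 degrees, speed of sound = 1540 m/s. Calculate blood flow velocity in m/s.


v = fd * c / (2 * f0 * cos(theta))
v = 1655 * 1540 / (2 * 6.3000e+06 * cos(0))
v = 0.2023 m/s


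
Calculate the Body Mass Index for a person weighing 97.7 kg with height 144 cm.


BMI = weight / height^2
height = 144 cm = 1.44 m
BMI = 97.7 / 1.44^2
BMI = 47.12 kg/m^2


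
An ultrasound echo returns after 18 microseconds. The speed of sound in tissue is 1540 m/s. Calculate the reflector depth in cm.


depth = c * t / 2
t = 18 us = 1.8000e-05 s
depth = 1540 * 1.8000e-05 / 2
depth = 0.01386 m = 1.386 cm


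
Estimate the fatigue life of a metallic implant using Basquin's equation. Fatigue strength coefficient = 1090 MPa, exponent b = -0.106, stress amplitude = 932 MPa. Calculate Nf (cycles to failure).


sigma_a = sigma_f' * (2Nf)^b
2Nf = (sigma_a/sigma_f')^(1/b)
2Nf = (932/1090)^(1/-0.106)
2Nf = 4.3813636
Nf = 2.191


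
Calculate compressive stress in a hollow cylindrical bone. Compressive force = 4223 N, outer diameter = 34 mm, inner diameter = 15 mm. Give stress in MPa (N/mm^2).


A = pi*(r_o^2 - r_i^2)
r_o = 17 mm, r_i = 7.5 mm
A = 731.206 mm^2
sigma = F/A = 4223 / 731.206
sigma = 5.775 MPa


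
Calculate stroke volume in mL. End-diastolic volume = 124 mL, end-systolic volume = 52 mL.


SV = EDV - ESV
SV = 124 - 52
SV = 72 mL


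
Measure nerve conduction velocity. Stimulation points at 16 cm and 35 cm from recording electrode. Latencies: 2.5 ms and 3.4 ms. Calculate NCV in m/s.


Distance = (35 - 16) / 100 = 0.19 m
dt = (3.4 - 2.5) / 1000 = 9.0000e-04 s
NCV = dist / dt = 211.1 m/s


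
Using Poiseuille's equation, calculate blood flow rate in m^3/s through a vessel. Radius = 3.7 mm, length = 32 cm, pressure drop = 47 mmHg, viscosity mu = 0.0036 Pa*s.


Q = pi*r^4*dP / (8*mu*L)
r = 0.0037 m, L = 0.32 m
dP = 47 mmHg = 6266.134 Pa
Q = 4.0033e-04 m^3/s


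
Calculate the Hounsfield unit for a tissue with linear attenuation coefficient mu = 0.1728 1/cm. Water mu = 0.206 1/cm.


HU = ((mu_tissue - mu_water) / mu_water) * 1000
HU = ((0.1728 - 0.206) / 0.206) * 1000
HU = -161.2


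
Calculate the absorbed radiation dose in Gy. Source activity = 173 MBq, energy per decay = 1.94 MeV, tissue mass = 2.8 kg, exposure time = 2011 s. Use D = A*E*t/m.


A = 173 MBq = 1.7300e+08 Bq
E = 1.94 MeV = 3.10788e-13 J
D = A*E*t/m = 1.7300e+08*3.10788e-13*2011/2.8
D = 0.03862 Gy


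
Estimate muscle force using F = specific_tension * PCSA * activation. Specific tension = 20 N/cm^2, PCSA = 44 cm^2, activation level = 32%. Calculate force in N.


F = sigma * PCSA * activation
F = 20 * 44 * 0.32
F = 281.6 N


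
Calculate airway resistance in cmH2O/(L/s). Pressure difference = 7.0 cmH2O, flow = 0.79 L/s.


R = dP / flow
R = 7.0 / 0.79
R = 8.861 cmH2O/(L/s)


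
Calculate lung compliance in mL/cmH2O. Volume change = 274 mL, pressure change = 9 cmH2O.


C = dV / dP
C = 274 / 9
C = 30.44 mL/cmH2O


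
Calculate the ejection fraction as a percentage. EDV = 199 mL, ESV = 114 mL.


SV = EDV - ESV = 199 - 114 = 85 mL
EF = SV/EDV * 100 = 85/199 * 100
EF = 42.71%


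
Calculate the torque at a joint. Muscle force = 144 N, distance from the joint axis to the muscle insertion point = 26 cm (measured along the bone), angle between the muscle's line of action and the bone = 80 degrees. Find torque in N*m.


Torque = F * d * sin(theta)   (moment arm = d*sin(theta))
d = 26 cm = 0.26 m
Torque = 144 * 0.26 * sin(80)
Torque = 36.87 N*m


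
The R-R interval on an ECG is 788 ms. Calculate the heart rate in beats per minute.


HR = 60 / RR_interval(s)
RR = 788 ms = 0.788 s
HR = 60 / 0.788 = 76.14 bpm


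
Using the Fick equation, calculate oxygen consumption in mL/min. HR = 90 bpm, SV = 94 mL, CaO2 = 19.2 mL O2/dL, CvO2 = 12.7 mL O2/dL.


CO = HR*SV = 90*94/1000 = 8.46 L/min
a-v O2 diff = 19.2 - 12.7 = 6.5 mL/dL
VO2 = CO * (CaO2-CvO2) * 10 dL/L
VO2 = 8.46 * 6.5 * 10
VO2 = 549.9 mL/min


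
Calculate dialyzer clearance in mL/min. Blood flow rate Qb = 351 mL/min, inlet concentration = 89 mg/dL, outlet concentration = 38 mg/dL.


K = Qb * (Cb_in - Cb_out) / Cb_in
K = 351 * (89 - 38) / 89
K = 201.1 mL/min


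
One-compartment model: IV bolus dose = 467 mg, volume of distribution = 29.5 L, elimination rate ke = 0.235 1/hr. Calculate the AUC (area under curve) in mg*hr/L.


C0 = Dose/Vd = 467/29.5 = 15.8305 mg/L
AUC = C0/ke = 15.8305/0.235
AUC = 67.36 mg*hr/L


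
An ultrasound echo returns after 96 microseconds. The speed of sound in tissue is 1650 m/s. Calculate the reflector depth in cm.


depth = c * t / 2
t = 96 us = 9.6000e-05 s
depth = 1650 * 9.6000e-05 / 2
depth = 0.0792 m = 7.92 cm


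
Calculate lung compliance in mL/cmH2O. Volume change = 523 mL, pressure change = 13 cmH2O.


C = dV / dP
C = 523 / 13
C = 40.23 mL/cmH2O
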